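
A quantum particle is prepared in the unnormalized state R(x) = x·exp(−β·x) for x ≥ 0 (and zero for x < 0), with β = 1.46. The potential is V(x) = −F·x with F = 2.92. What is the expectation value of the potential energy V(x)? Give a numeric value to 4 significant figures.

⟨V⟩ = ∫ V(x)·|R|² dx / ∫|R|² dx.
Every integrand reduces to terms xʲ·e^(−2βx) on [0, ∞); use ∫₀^∞ xʲ·e^(−2βx) dx = j!/(2β)^(j+1).
State is unnormalized: ∫|R|² dx = 0.080331, and ∫R*·V(x)·R dx = -0.24099, so ⟨V⟩ = -0.24099 / 0.080331.
⟨V⟩ = -3.0000.

-3.000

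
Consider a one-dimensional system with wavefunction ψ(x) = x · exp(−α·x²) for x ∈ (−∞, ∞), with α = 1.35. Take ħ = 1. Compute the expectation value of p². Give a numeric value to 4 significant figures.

4.050

p² ψ = −ħ² d²ψ/dx²; ⟨p²⟩ = −ħ² ∫ ψ*·ψ'' dx / ∫|ψ|² dx.
Expand each integrand as polynomial × e^(−2αx²) and use ∫x^(2j)·e^(−2αx²) dx = (2j−1)!!/(4α)^j · √(π/(2α)), odd powers → 0; here √(π/(2α)) = 1.0787. Differentiate with the product rule, d/dx e^(−αx²) = −2αx·e^(−αx²).
State is unnormalized: ∫|ψ|² dx = 0.19976, and ∫ψ*·(−ħ² ψ'') dx = 0.80901, so ⟨p²⟩ = 0.80901 / 0.19976.
⟨p²⟩ = 4.0500.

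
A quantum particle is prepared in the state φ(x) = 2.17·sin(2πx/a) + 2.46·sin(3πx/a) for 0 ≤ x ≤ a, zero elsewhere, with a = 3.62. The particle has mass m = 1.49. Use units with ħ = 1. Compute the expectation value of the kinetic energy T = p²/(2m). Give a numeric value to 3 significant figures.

1.72

T = −(ħ²/2m) d²/dx², so ⟨T⟩ = −(ħ²/2m) ∫ φ*·φ'' dx / ∫|φ|² dx; with m = 1.49.
d²/dx² sin(jπx/a) = −(jπ/a)²·sin(jπx/a); on 0 ≤ x ≤ a, ∫sin²(jπx/a) dx = a/2 and ∫sin(jπx/a)·sin(lπx/a) dx = 0 for j ≠ l, so only diagonal terms survive in ∫|φ|² and ∫φ·φ″; ∫φ·φ′ dx = [φ²/2] between the walls = 0.
State is unnormalized: ∫|φ|² dx = 19.477, and ∫φ*·(−ħ²/2m · φ'') dx = 33.531, so ⟨T⟩ = 33.531 / 19.477.
⟨T⟩ = 1.7216.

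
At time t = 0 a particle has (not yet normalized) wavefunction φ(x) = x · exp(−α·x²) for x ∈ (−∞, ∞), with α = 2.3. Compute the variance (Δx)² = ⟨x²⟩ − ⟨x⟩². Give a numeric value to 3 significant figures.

0.326

Compute ⟨x⟩ and ⟨x²⟩ separately, then (Δx)² = ⟨x²⟩ − ⟨x⟩².
Expand each integrand as polynomial × e^(−2αx²) and use ∫x^(2j)·e^(−2αx²) dx = (2j−1)!!/(4α)^j · √(π/(2α)), odd powers → 0; here √(π/(2α)) = 0.82641.
Normalization: ∫|φ|² dx = 0.089827.
⟨x⟩ = 0.0000 and ⟨x²⟩ = 0.32609.
(Δx)² = 0.32609 − (0.0000)² = 0.32609.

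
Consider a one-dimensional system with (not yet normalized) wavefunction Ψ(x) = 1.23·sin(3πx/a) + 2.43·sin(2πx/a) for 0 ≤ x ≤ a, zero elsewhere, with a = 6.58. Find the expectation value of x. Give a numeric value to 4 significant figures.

2.258

⟨x⟩ = ∫ x·|Ψ|² dx / ∫|Ψ|² dx (integrals over the domain).
On 0 ≤ x ≤ a (j ≠ l): ∫sin²(jπx/a) dx = a/2, ∫sin(jπx/a)·sin(lπx/a) dx = 0; diagonal moments ∫x·sin²(jπx/a) dx = a²/4, ∫x²·sin²(jπx/a) dx = a³·(1/6 − 1/(4j²π²)); cross terms ∫x·sin(jπx/a)·sin(lπx/a) dx = 0 for j + l even and −4jla²/(π²(j² − l²)²) for j + l odd, ∫x²·sin(jπx/a)·sin(lπx/a) dx = (−1)^(j+l)·4jla³/(π²(j² − l²)²); higher powers the same way via product-to-sum and parts.
State is unnormalized: ∫|Ψ|² dx = 24.405, and ∫Ψ*·x·Ψ dx = 55.116, so ⟨x⟩ = 55.116 / 24.405.
⟨x⟩ = 2.2584.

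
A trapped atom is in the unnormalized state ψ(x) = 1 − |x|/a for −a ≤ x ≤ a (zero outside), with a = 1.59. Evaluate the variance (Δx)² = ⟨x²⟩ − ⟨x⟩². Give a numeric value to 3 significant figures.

Compute ⟨x⟩ and ⟨x²⟩ separately, then (Δx)² = ⟨x²⟩ − ⟨x⟩².
ψ is even, so ∫ over [−a, a] = 2∫₀ᵃ with ψ = 1 − x/a there: ∫₀ᵃ (1 − x/a)² dx = a/3, ∫₀ᵃ x²(1 − x/a)² dx = a³/30, ∫₀ᵃ x⁴(1 − x/a)² dx = a⁵/105.
Normalization: ∫|ψ|² dx = 1.0600.
⟨x⟩ = 0.0000 and ⟨x²⟩ = 0.25281.
(Δx)² = 0.25281 − (0.0000)² = 0.25281.

0.253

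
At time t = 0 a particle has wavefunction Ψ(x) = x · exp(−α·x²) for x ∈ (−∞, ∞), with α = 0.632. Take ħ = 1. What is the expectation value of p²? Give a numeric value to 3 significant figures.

p² Ψ = −ħ² d²Ψ/dx²; ⟨p²⟩ = −ħ² ∫ Ψ*·Ψ'' dx / ∫|Ψ|² dx.
Expand each integrand as polynomial × e^(−2αx²) and use ∫x^(2j)·e^(−2αx²) dx = (2j−1)!!/(4α)^j · √(π/(2α)), odd powers → 0; here √(π/(2α)) = 1.5765. Differentiate with the product rule, d/dx e^(−αx²) = −2αx·e^(−αx²).
State is unnormalized: ∫|Ψ|² dx = 0.62363, and ∫Ψ*·(−ħ² Ψ'') dx = 1.1824, so ⟨p²⟩ = 1.1824 / 0.62363.
⟨p²⟩ = 1.8960.

1.90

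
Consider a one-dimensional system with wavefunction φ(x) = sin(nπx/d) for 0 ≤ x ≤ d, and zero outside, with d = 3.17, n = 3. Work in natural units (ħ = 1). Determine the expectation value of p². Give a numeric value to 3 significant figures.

8.84

p² φ = −ħ² d²φ/dx²; ⟨p²⟩ = −ħ² ∫ φ*·φ'' dx / ∫|φ|² dx.
d/dx sin(nπx/d) = (nπ/d)·cos(nπx/d) and d²/dx² sin(nπx/d) = −(nπ/d)²·sin(nπx/d); on 0 ≤ x ≤ d, ∫sin²(nπx/d) dx = d/2 and ∫sin(nπx/d)·cos(nπx/d) dx = 0.
State is unnormalized: ∫|φ|² dx = 1.5850, and ∫φ*·(−ħ² φ'') dx = 14.010, so ⟨p²⟩ = 14.010 / 1.5850.
⟨p²⟩ = 8.8394.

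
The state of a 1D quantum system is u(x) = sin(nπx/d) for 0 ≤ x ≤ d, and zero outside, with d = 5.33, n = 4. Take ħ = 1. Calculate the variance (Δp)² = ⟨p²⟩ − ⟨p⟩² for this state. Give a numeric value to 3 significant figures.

5.56

Compute ⟨p⟩ and ⟨p²⟩ separately; (Δp)² = ⟨p²⟩ − ⟨p⟩².
d/dx sin(nπx/d) = (nπ/d)·cos(nπx/d) and d²/dx² sin(nπx/d) = −(nπ/d)²·sin(nπx/d); on 0 ≤ x ≤ d, ∫sin²(nπx/d) dx = d/2 and ∫sin(nπx/d)·cos(nπx/d) dx = 0.
Normalization: ∫|u|² dx = 2.6650.
⟨p⟩ = 0.0000 and ⟨p²⟩ = 5.5586.
(Δp)² = 5.5586 − (0.0000)² = 5.5586.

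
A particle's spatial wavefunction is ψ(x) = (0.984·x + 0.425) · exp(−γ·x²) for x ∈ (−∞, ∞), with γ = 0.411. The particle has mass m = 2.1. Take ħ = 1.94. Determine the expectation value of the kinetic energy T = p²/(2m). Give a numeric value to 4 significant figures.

0.9320

T = −(ħ²/2m) d²/dx², so ⟨T⟩ = −(ħ²/2m) ∫ ψ*·ψ'' dx / ∫|ψ|² dx; with m = 2.1.
Expand each integrand as polynomial × e^(−2γx²) and use ∫x^(2j)·e^(−2γx²) dx = (2j−1)!!/(4γ)^j · √(π/(2γ)), odd powers → 0; here √(π/(2γ)) = 1.9550. Differentiate with the product rule, d/dx e^(−γx²) = −2γx·e^(−γx²).
State is unnormalized: ∫|ψ|² dx = 1.5045, and ∫ψ*·(−ħ²/2m · ψ'') dx = 1.4022, so ⟨T⟩ = 1.4022 / 1.5045.
⟨T⟩ = 0.93201.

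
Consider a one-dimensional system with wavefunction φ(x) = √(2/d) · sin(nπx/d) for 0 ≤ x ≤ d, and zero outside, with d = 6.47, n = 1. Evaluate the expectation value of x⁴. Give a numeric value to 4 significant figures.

⟨x⁴⟩ = ∫ x⁴·|φ|² dx (integrals over the domain).
With sin²θ = (1 − cos2θ)/2 on 0 ≤ x ≤ d: ∫sin²(nπx/d) dx = d/2, ∫x·sin²(nπx/d) dx = d²/4, ∫x²·sin²(nπx/d) dx = d³·(1/6 − 1/(4n²π²)); higher powers xᵏ the same way, integrating xᵏ·cos(2nπx/d) by parts.
⟨x⁴⟩ = 199.90.

199.9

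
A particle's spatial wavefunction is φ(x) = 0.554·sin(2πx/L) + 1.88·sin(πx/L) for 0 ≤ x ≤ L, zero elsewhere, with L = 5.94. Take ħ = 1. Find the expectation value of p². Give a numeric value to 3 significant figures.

p² φ = −ħ² d²φ/dx²; ⟨p²⟩ = −ħ² ∫ φ*·φ'' dx / ∫|φ|² dx.
d²/dx² sin(jπx/L) = −(jπ/L)²·sin(jπx/L); on 0 ≤ x ≤ L, ∫sin²(jπx/L) dx = L/2 and ∫sin(jπx/L)·sin(lπx/L) dx = 0 for j ≠ l, so only diagonal terms survive in ∫|φ|² and ∫φ·φ″; ∫φ·φ′ dx = [φ²/2] between the walls = 0.
State is unnormalized: ∫|φ|² dx = 11.409, and ∫φ*·(−ħ² φ'') dx = 3.9562, so ⟨p²⟩ = 3.9562 / 11.409.
⟨p²⟩ = 0.34677.

0.347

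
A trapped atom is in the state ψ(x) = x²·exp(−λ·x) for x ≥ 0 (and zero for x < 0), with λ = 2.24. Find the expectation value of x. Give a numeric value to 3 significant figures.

⟨x⟩ = ∫ x·|ψ|² dx / ∫|ψ|² dx (integrals over the domain).
Every integrand reduces to terms xʲ·e^(−2λx) on [0, ∞); use ∫₀^∞ xʲ·e^(−2λx) dx = j!/(2λ)^(j+1).
State is unnormalized: ∫|ψ|² dx = 0.013299, and ∫ψ*·x·ψ dx = 0.014843, so ⟨x⟩ = 0.014843 / 0.013299.
⟨x⟩ = 1.1161.

1.12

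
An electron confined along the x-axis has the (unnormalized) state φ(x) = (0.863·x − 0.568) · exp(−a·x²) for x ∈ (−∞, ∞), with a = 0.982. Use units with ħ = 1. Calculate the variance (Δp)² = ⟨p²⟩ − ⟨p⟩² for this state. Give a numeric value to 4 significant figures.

Compute ⟨p⟩ and ⟨p²⟩ separately; (Δp)² = ⟨p²⟩ − ⟨p⟩².
Expand each integrand as polynomial × e^(−2ax²) and use ∫x^(2j)·e^(−2ax²) dx = (2j−1)!!/(4a)^j · √(π/(2a)), odd powers → 0; here √(π/(2a)) = 1.2647. Differentiate with the product rule, d/dx e^(−ax²) = −2ax·e^(−ax²).
Normalization: ∫|φ|² dx = 0.64784.
⟨p⟩ = 0.0000 and ⟨p²⟩ = 1.7090.
(Δp)² = 1.7090 − (0.0000)² = 1.7090.

1.709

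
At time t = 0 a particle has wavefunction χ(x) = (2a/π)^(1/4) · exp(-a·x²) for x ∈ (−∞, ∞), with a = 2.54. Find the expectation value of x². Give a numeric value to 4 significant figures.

⟨x²⟩ = ∫ x²·|χ|² dx (integrals over the domain).
Gaussian moments: ∫x^(2j)·e^(−2ax²) dx = (2j−1)!!/(4a)^j · √(π/(2a)), odd powers integrate to 0; here √(π/(2a)) = 0.78640.
⟨x²⟩ = 0.098425.

0.09843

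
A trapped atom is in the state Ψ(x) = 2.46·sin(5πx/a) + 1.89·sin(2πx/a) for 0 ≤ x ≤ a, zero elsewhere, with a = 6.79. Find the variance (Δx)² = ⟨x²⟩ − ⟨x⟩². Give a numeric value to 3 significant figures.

Compute ⟨x⟩ and ⟨x²⟩ separately, then (Δx)² = ⟨x²⟩ − ⟨x⟩².
On 0 ≤ x ≤ a (j ≠ l): ∫sin²(jπx/a) dx = a/2, ∫sin(jπx/a)·sin(lπx/a) dx = 0; diagonal moments ∫x·sin²(jπx/a) dx = a²/4, ∫x²·sin²(jπx/a) dx = a³·(1/6 − 1/(4j²π²)); cross terms ∫x·sin(jπx/a)·sin(lπx/a) dx = 0 for j + l even and −4jla²/(π²(j² − l²)²) for j + l odd, ∫x²·sin(jπx/a)·sin(lπx/a) dx = (−1)^(j+l)·4jla³/(π²(j² − l²)²); higher powers the same way via product-to-sum and parts.
Normalization: ∫|Ψ|² dx = 32.672.
⟨x⟩ = 3.2744 and ⟨x²⟩ = 14.274.
(Δx)² = 14.274 − (3.2744)² = 3.5520.

3.55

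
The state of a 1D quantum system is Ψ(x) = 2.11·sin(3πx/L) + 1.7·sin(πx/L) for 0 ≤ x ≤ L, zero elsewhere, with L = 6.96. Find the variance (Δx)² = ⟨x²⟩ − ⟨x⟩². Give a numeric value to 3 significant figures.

Compute ⟨x⟩ and ⟨x²⟩ separately, then (Δx)² = ⟨x²⟩ − ⟨x⟩².
On 0 ≤ x ≤ L (j ≠ l): ∫sin²(jπx/L) dx = L/2, ∫sin(jπx/L)·sin(lπx/L) dx = 0; diagonal moments ∫x·sin²(jπx/L) dx = L²/4, ∫x²·sin²(jπx/L) dx = L³·(1/6 − 1/(4j²π²)); cross terms ∫x·sin(jπx/L)·sin(lπx/L) dx = 0 for j + l even and −4jlL²/(π²(j² − l²)²) for j + l odd, ∫x²·sin(jπx/L)·sin(lπx/L) dx = (−1)^(j+l)·4jlL³/(π²(j² − l²)²); higher powers the same way via product-to-sum and parts.
Normalization: ∫|Ψ|² dx = 25.551.
⟨x⟩ = 3.4800 and ⟨x²⟩ = 16.814.
(Δx)² = 16.814 − (3.4800)² = 4.7039.

4.70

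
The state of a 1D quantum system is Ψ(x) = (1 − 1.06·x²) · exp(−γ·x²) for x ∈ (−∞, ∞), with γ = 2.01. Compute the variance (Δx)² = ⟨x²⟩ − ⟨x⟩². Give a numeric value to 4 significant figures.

Compute ⟨x⟩ and ⟨x²⟩ separately, then (Δx)² = ⟨x²⟩ − ⟨x⟩².
Expand each integrand as polynomial × e^(−2γx²) and use ∫x^(2j)·e^(−2γx²) dx = (2j−1)!!/(4γ)^j · √(π/(2γ)), odd powers → 0; here √(π/(2γ)) = 0.88402.
Normalization: ∫|Ψ|² dx = 0.69702.
⟨x⟩ = 0.0000 and ⟨x²⟩ = 0.074092.
(Δx)² = 0.074092 − (0.0000)² = 0.074092.

0.07409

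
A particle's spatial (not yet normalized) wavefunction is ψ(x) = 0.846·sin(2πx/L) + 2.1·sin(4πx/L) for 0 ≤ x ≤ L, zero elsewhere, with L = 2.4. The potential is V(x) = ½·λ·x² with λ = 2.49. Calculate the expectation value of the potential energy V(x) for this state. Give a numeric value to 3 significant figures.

2.58

⟨V⟩ = ∫ V(x)·|ψ|² dx / ∫|ψ|² dx.
On 0 ≤ x ≤ L (j ≠ l): ∫sin²(jπx/L) dx = L/2, ∫sin(jπx/L)·sin(lπx/L) dx = 0; diagonal moments ∫x·sin²(jπx/L) dx = L²/4, ∫x²·sin²(jπx/L) dx = L³·(1/6 − 1/(4j²π²)); cross terms ∫x·sin(jπx/L)·sin(lπx/L) dx = 0 for j + l even and −4jlL²/(π²(j² − l²)²) for j + l odd, ∫x²·sin(jπx/L)·sin(lπx/L) dx = (−1)^(j+l)·4jlL³/(π²(j² − l²)²); higher powers the same way via product-to-sum and parts.
State is unnormalized: ∫|ψ|² dx = 6.1509, and ∫ψ*·V(x)·ψ dx = 15.882, so ⟨V⟩ = 15.882 / 6.1509.
⟨V⟩ = 2.5820.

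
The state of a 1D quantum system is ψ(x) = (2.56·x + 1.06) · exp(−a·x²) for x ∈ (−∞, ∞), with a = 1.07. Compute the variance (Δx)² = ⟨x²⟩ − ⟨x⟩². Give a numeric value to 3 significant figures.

Compute ⟨x⟩ and ⟨x²⟩ separately, then (Δx)² = ⟨x²⟩ − ⟨x⟩².
Expand each integrand as polynomial × e^(−2ax²) and use ∫x^(2j)·e^(−2ax²) dx = (2j−1)!!/(4a)^j · √(π/(2a)), odd powers → 0; here √(π/(2a)) = 1.2116.
Normalization: ∫|ψ|² dx = 3.2166.
⟨x⟩ = 0.47764 and ⟨x²⟩ = 0.50316.
(Δx)² = 0.50316 − (0.47764)² = 0.27503.

0.275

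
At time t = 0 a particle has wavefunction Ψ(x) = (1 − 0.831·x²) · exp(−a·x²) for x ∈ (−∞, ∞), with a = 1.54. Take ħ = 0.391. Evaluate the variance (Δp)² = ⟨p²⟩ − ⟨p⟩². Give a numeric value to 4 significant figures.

Compute ⟨p⟩ and ⟨p²⟩ separately; (Δp)² = ⟨p²⟩ − ⟨p⟩².
Expand each integrand as polynomial × e^(−2ax²) and use ∫x^(2j)·e^(−2ax²) dx = (2j−1)!!/(4a)^j · √(π/(2a)), odd powers → 0; here √(π/(2a)) = 1.0099. Differentiate with the product rule, d/dx e^(−ax²) = −2ax·e^(−ax²).
Normalization: ∫|Ψ|² dx = 0.79260.
⟨p⟩ = 0.0000 and ⟨p²⟩ = 0.41916.
(Δp)² = 0.41916 − (0.0000)² = 0.41916.

0.4192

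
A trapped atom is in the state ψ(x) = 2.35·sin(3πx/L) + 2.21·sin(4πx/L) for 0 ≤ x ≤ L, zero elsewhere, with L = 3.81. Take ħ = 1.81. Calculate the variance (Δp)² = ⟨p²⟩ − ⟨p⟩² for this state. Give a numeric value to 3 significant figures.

Compute ⟨p⟩ and ⟨p²⟩ separately; (Δp)² = ⟨p²⟩ − ⟨p⟩².
d²/dx² sin(jπx/L) = −(jπ/L)²·sin(jπx/L); on 0 ≤ x ≤ L, ∫sin²(jπx/L) dx = L/2 and ∫sin(jπx/L)·sin(lπx/L) dx = 0 for j ≠ l, so only diagonal terms survive in ∫|ψ|² and ∫ψ·ψ″; ∫ψ·ψ′ dx = [ψ²/2] between the walls = 0.
Normalization: ∫|ψ|² dx = 19.825.
⟨p⟩ = 0.0000 and ⟨p²⟩ = 27.365.
(Δp)² = 27.365 − (0.0000)² = 27.365.

27.4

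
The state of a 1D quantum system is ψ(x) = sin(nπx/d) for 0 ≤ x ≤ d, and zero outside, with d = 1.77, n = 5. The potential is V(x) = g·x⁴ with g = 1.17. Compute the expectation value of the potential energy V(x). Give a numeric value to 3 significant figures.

2.25

⟨V⟩ = ∫ V(x)·|ψ|² dx / ∫|ψ|² dx.
With sin²θ = (1 − cos2θ)/2 on 0 ≤ x ≤ d: ∫sin²(nπx/d) dx = d/2, ∫x·sin²(nπx/d) dx = d²/4, ∫x²·sin²(nπx/d) dx = d³·(1/6 − 1/(4n²π²)); higher powers xᵏ the same way, integrating xᵏ·cos(2nπx/d) by parts.
State is unnormalized: ∫|ψ|² dx = 0.88500, and ∫ψ*·V(x)·ψ dx = 1.9917, so ⟨V⟩ = 1.9917 / 0.88500.
⟨V⟩ = 2.2505.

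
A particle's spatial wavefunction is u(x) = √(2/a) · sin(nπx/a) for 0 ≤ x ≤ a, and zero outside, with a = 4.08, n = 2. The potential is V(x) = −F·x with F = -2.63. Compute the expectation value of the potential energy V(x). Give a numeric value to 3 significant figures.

5.37

⟨V⟩ = ∫ V(x)·|u|² dx.
With sin²θ = (1 − cos2θ)/2 on 0 ≤ x ≤ a: ∫sin²(nπx/a) dx = a/2, ∫x·sin²(nπx/a) dx = a²/4, ∫x²·sin²(nπx/a) dx = a³·(1/6 − 1/(4n²π²)); higher powers xᵏ the same way, integrating xᵏ·cos(2nπx/a) by parts.
⟨V⟩ = 5.3652.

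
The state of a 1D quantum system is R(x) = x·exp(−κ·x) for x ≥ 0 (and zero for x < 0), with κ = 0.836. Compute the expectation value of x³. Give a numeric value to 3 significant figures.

⟨x³⟩ = ∫ x³·|R|² dx / ∫|R|² dx (integrals over the domain).
Every integrand reduces to terms xʲ·e^(−2κx) on [0, ∞); use ∫₀^∞ xʲ·e^(−2κx) dx = j!/(2κ)^(j+1).
State is unnormalized: ∫|R|² dx = 0.42788, and ∫R*·x³·R dx = 5.4924, so ⟨x³⟩ = 5.4924 / 0.42788.
⟨x³⟩ = 12.836.

12.8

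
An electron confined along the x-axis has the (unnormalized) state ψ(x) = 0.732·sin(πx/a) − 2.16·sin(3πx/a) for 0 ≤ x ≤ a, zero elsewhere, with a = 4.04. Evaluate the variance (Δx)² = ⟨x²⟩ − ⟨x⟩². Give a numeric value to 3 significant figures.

0.816

Compute ⟨x⟩ and ⟨x²⟩ separately, then (Δx)² = ⟨x²⟩ − ⟨x⟩².
On 0 ≤ x ≤ a (j ≠ l): ∫sin²(jπx/a) dx = a/2, ∫sin(jπx/a)·sin(lπx/a) dx = 0; diagonal moments ∫x·sin²(jπx/a) dx = a²/4, ∫x²·sin²(jπx/a) dx = a³·(1/6 − 1/(4j²π²)); cross terms ∫x·sin(jπx/a)·sin(lπx/a) dx = 0 for j + l even and −4jla²/(π²(j² − l²)²) for j + l odd, ∫x²·sin(jπx/a)·sin(lπx/a) dx = (−1)^(j+l)·4jla³/(π²(j² − l²)²); higher powers the same way via product-to-sum and parts.
Normalization: ∫|ψ|² dx = 10.507.
⟨x⟩ = 2.0200 and ⟨x²⟩ = 4.8959.
(Δx)² = 4.8959 − (2.0200)² = 0.81552.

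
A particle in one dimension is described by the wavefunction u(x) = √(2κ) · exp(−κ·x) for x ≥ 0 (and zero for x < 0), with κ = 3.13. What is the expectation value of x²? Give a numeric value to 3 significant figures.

0.0510

⟨x²⟩ = ∫ x²·|u|² dx (integrals over the domain).
Every integrand reduces to terms xʲ·e^(−2κx) on [0, ∞); use ∫₀^∞ xʲ·e^(−2κx) dx = j!/(2κ)^(j+1).
⟨x²⟩ = 0.051037.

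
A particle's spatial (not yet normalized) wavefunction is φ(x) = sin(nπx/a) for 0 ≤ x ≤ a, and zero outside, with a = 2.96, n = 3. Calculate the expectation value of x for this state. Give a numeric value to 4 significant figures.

1.480

⟨x⟩ = ∫ x·|φ|² dx / ∫|φ|² dx (integrals over the domain).
With sin²θ = (1 − cos2θ)/2 on 0 ≤ x ≤ a: ∫sin²(nπx/a) dx = a/2, ∫x·sin²(nπx/a) dx = a²/4, ∫x²·sin²(nπx/a) dx = a³·(1/6 − 1/(4n²π²)); higher powers xᵏ the same way, integrating xᵏ·cos(2nπx/a) by parts.
State is unnormalized: ∫|φ|² dx = 1.4800, and ∫φ*·x·φ dx = 2.1904, so ⟨x⟩ = 2.1904 / 1.4800.
⟨x⟩ = 1.4800.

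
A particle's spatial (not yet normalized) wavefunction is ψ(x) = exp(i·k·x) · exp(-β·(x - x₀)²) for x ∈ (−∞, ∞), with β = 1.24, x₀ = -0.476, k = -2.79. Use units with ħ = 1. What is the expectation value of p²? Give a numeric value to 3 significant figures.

p² ψ = −ħ² d²ψ/dx²; ⟨p²⟩ = −ħ² ∫ ψ*·ψ'' dx / ∫|ψ|² dx.
Gaussian moments (u = x − x₀): ∫u^(2j)·e^(−2βu²) du = (2j−1)!!/(4β)^j · √(π/(2β)), odd powers integrate to 0; here √(π/(2β)) = 1.1255. Derivatives: ψ′ = (ik − 2βu)·ψ, ψ″ = ((ik − 2βu)² − 2β)·ψ; the odd-in-u pieces drop out.
State is unnormalized: ∫|ψ|² dx = 1.1255, and ∫ψ*·(−ħ² ψ'') dx = 10.157, so ⟨p²⟩ = 10.157 / 1.1255.
⟨p²⟩ = 9.0241.

9.02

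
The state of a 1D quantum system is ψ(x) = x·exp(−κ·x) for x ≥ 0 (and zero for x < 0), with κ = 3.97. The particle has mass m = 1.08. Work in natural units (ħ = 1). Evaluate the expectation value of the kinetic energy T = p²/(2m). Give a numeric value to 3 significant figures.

7.30

T = −(ħ²/2m) d²/dx², so ⟨T⟩ = −(ħ²/2m) ∫ ψ*·ψ'' dx / ∫|ψ|² dx; with m = 1.08.
Differentiate x·exp(−κ·x) with the product rule; every integrand then reduces to terms xʲ·e^(−2κx) on [0, ∞), with ∫₀^∞ xʲ·e^(−2κx) dx = j!/(2κ)^(j+1).
State is unnormalized: ∫|ψ|² dx = 0.0039955, and ∫ψ*·(−ħ²/2m · ψ'') dx = 0.029154, so ⟨T⟩ = 0.029154 / 0.0039955.
⟨T⟩ = 7.2967.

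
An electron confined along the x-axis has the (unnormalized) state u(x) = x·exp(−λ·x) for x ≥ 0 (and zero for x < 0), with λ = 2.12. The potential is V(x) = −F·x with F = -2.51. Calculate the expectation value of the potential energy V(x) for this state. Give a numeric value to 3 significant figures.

⟨V⟩ = ∫ V(x)·|u|² dx / ∫|u|² dx.
Every integrand reduces to terms xʲ·e^(−2λx) on [0, ∞); use ∫₀^∞ xʲ·e^(−2λx) dx = j!/(2λ)^(j+1).
State is unnormalized: ∫|u|² dx = 0.026238, and ∫u*·V(x)·u dx = 0.046597, so ⟨V⟩ = 0.046597 / 0.026238.
⟨V⟩ = 1.7759.

1.78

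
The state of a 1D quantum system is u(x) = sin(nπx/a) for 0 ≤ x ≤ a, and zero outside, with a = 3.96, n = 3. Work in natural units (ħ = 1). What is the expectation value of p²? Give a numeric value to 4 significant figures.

p² u = −ħ² d²u/dx²; ⟨p²⟩ = −ħ² ∫ u*·u'' dx / ∫|u|² dx.
d/dx sin(nπx/a) = (nπ/a)·cos(nπx/a) and d²/dx² sin(nπx/a) = −(nπ/a)²·sin(nπx/a); on 0 ≤ x ≤ a, ∫sin²(nπx/a) dx = a/2 and ∫sin(nπx/a)·cos(nπx/a) dx = 0.
State is unnormalized: ∫|u|² dx = 1.9800, and ∫u*·(−ħ² u'') dx = 11.215, so ⟨p²⟩ = 11.215 / 1.9800.
⟨p²⟩ = 5.6644.

5.664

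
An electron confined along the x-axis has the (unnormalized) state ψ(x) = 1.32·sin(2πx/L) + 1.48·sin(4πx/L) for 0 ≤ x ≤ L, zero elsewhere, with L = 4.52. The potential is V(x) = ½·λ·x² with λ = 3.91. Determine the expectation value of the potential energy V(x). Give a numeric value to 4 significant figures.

⟨V⟩ = ∫ V(x)·|ψ|² dx / ∫|ψ|² dx.
On 0 ≤ x ≤ L (j ≠ l): ∫sin²(jπx/L) dx = L/2, ∫sin(jπx/L)·sin(lπx/L) dx = 0; diagonal moments ∫x·sin²(jπx/L) dx = L²/4, ∫x²·sin²(jπx/L) dx = L³·(1/6 − 1/(4j²π²)); cross terms ∫x·sin(jπx/L)·sin(lπx/L) dx = 0 for j + l even and −4jlL²/(π²(j² − l²)²) for j + l odd, ∫x²·sin(jπx/L)·sin(lπx/L) dx = (−1)^(j+l)·4jlL³/(π²(j² − l²)²); higher powers the same way via product-to-sum and parts.
State is unnormalized: ∫|ψ|² dx = 8.8881, and ∫ψ*·V(x)·ψ dx = 131.60, so ⟨V⟩ = 131.60 / 8.8881.
⟨V⟩ = 14.806.

14.81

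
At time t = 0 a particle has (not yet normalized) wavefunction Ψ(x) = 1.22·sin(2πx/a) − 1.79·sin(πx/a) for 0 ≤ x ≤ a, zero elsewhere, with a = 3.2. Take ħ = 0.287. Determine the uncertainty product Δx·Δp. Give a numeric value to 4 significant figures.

Δx = √(⟨x²⟩−⟨x⟩²), Δp = √(⟨p²⟩−⟨p⟩²).
On 0 ≤ x ≤ a (j ≠ l): ∫sin²(jπx/a) dx = a/2, ∫sin(jπx/a)·sin(lπx/a) dx = 0; diagonal moments ∫x·sin²(jπx/a) dx = a²/4, ∫x²·sin²(jπx/a) dx = a³·(1/6 − 1/(4j²π²)); cross terms ∫x·sin(jπx/a)·sin(lπx/a) dx = 0 for j + l even and −4jla²/(π²(j² − l²)²) for j + l odd, ∫x²·sin(jπx/a)·sin(lπx/a) dx = (−1)^(j+l)·4jla³/(π²(j² − l²)²); higher powers the same way via product-to-sum and parts. d²/dx² sin(jπx/a) = −(jπ/a)²·sin(jπx/a); on 0 ≤ x ≤ a, ∫sin²(jπx/a) dx = a/2 and ∫sin(jπx/a)·sin(lπx/a) dx = 0 for j ≠ l, so only diagonal terms survive in ∫|Ψ|² and ∫Ψ·Ψ″; ∫Ψ·Ψ′ dx = [Ψ²/2] between the walls = 0.
Normalization: ∫|Ψ|² dx = 7.5080.
⟨x⟩ = 2.1365, ⟨x²⟩ = 4.7348 ⇒ Δx = 0.41249.
⟨p⟩ = 0.0000, ⟨p²⟩ = 0.15493 ⇒ Δp = 0.39362.
Δx·Δp = 0.16236.

0.1624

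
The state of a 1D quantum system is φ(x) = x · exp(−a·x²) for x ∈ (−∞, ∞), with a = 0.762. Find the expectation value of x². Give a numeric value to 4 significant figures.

⟨x²⟩ = ∫ x²·|φ|² dx / ∫|φ|² dx (integrals over the domain).
Expand each integrand as polynomial × e^(−2ax²) and use ∫x^(2j)·e^(−2ax²) dx = (2j−1)!!/(4a)^j · √(π/(2a)), odd powers → 0; here √(π/(2a)) = 1.4358.
State is unnormalized: ∫|φ|² dx = 0.47105, and ∫φ*·x²·φ dx = 0.46363, so ⟨x²⟩ = 0.46363 / 0.47105.
⟨x²⟩ = 0.98425.

0.9843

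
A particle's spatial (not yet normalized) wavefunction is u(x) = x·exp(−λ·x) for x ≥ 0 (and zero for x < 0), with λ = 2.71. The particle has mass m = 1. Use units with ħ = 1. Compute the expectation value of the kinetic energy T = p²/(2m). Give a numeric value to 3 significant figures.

T = −(ħ²/2m) d²/dx², so ⟨T⟩ = −(ħ²/2m) ∫ u*·u'' dx / ∫|u|² dx; with m = 1.
Differentiate x·exp(−λ·x) with the product rule; every integrand then reduces to terms xʲ·e^(−2λx) on [0, ∞), with ∫₀^∞ xʲ·e^(−2λx) dx = j!/(2λ)^(j+1).
State is unnormalized: ∫|u|² dx = 0.012561, and ∫u*·(−ħ²/2m · u'') dx = 0.046125, so ⟨T⟩ = 0.046125 / 0.012561.
⟨T⟩ = 3.6721.

3.67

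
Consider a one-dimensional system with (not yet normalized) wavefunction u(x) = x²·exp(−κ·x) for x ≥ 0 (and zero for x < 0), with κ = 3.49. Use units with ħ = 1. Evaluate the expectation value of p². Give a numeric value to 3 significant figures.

4.06

p² u = −ħ² d²u/dx²; ⟨p²⟩ = −ħ² ∫ u*·u'' dx / ∫|u|² dx.
Differentiate x²·exp(−κ·x) with the product rule; every integrand then reduces to terms xʲ·e^(−2κx) on [0, ∞), with ∫₀^∞ xʲ·e^(−2κx) dx = j!/(2κ)^(j+1).
State is unnormalized: ∫|u|² dx = 0.0014486, and ∫u*·(−ħ² u'') dx = 0.0058812, so ⟨p²⟩ = 0.0058812 / 0.0014486.
⟨p²⟩ = 4.0600.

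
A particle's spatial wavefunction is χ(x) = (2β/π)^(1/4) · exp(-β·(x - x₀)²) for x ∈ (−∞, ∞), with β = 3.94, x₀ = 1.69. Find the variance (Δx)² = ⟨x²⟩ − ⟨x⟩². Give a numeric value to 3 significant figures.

Compute ⟨x⟩ and ⟨x²⟩ separately, then (Δx)² = ⟨x²⟩ − ⟨x⟩².
Gaussian moments (u = x − x₀): ∫u^(2j)·e^(−2βu²) du = (2j−1)!!/(4β)^j · √(π/(2β)), odd powers integrate to 0; here √(π/(2β)) = 0.63141.
⟨x⟩ = 1.6900 and ⟨x²⟩ = 2.9196.
(Δx)² = 2.9196 − (1.6900)² = 0.063452.

0.0635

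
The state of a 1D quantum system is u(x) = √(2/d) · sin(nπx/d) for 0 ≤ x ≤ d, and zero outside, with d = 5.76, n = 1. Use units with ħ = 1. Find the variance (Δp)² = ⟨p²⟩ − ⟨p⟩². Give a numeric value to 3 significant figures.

Compute ⟨p⟩ and ⟨p²⟩ separately; (Δp)² = ⟨p²⟩ − ⟨p⟩².
d/dx sin(nπx/d) = (nπ/d)·cos(nπx/d) and d²/dx² sin(nπx/d) = −(nπ/d)²·sin(nπx/d); on 0 ≤ x ≤ d, ∫sin²(nπx/d) dx = d/2 and ∫sin(nπx/d)·cos(nπx/d) dx = 0.
⟨p⟩ = 0.0000 and ⟨p²⟩ = 0.29748.
(Δp)² = 0.29748 − (0.0000)² = 0.29748.

0.297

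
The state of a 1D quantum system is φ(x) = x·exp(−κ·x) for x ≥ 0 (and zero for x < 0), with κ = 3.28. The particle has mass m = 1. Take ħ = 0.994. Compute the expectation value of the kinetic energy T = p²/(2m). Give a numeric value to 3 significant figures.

5.31

T = −(ħ²/2m) d²/dx², so ⟨T⟩ = −(ħ²/2m) ∫ φ*·φ'' dx / ∫|φ|² dx; with m = 1.
Differentiate x·exp(−κ·x) with the product rule; every integrand then reduces to terms xʲ·e^(−2κx) on [0, ∞), with ∫₀^∞ xʲ·e^(−2κx) dx = j!/(2κ)^(j+1).
State is unnormalized: ∫|φ|² dx = 0.0070847, and ∫φ*·(−ħ²/2m · φ'') dx = 0.037654, so ⟨T⟩ = 0.037654 / 0.0070847.
⟨T⟩ = 5.3148.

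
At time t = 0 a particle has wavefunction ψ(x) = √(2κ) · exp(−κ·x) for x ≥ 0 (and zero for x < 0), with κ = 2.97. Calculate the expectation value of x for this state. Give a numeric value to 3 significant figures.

⟨x⟩ = ∫ x·|ψ|² dx (integrals over the domain).
Every integrand reduces to terms xʲ·e^(−2κx) on [0, ∞); use ∫₀^∞ xʲ·e^(−2κx) dx = j!/(2κ)^(j+1).
⟨x⟩ = 0.16835.

0.168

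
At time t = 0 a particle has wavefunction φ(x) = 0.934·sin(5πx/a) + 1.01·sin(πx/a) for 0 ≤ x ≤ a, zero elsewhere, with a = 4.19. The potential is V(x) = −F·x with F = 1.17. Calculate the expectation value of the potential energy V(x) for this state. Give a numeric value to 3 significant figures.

⟨V⟩ = ∫ V(x)·|φ|² dx / ∫|φ|² dx.
On 0 ≤ x ≤ a (j ≠ l): ∫sin²(jπx/a) dx = a/2, ∫sin(jπx/a)·sin(lπx/a) dx = 0; diagonal moments ∫x·sin²(jπx/a) dx = a²/4, ∫x²·sin²(jπx/a) dx = a³·(1/6 − 1/(4j²π²)); cross terms ∫x·sin(jπx/a)·sin(lπx/a) dx = 0 for j + l even and −4jla²/(π²(j² − l²)²) for j + l odd, ∫x²·sin(jπx/a)·sin(lπx/a) dx = (−1)^(j+l)·4jla³/(π²(j² − l²)²); higher powers the same way via product-to-sum and parts.
State is unnormalized: ∫|φ|² dx = 3.9647, and ∫φ*·V(x)·φ dx = -9.7181, so ⟨V⟩ = -9.7181 / 3.9647.
⟨V⟩ = -2.4512.

-2.45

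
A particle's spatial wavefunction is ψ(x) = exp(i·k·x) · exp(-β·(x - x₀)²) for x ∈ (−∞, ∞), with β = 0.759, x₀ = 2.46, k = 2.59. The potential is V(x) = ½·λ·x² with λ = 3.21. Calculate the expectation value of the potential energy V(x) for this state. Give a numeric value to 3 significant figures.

10.2

⟨V⟩ = ∫ V(x)·|ψ|² dx / ∫|ψ|² dx.
Gaussian moments (u = x − x₀): ∫u^(2j)·e^(−2βu²) du = (2j−1)!!/(4β)^j · √(π/(2β)), odd powers integrate to 0; here √(π/(2β)) = 1.4386.
State is unnormalized: ∫|ψ|² dx = 1.4386, and ∫ψ*·V(x)·ψ dx = 14.733, so ⟨V⟩ = 14.733 / 1.4386.
⟨V⟩ = 10.241.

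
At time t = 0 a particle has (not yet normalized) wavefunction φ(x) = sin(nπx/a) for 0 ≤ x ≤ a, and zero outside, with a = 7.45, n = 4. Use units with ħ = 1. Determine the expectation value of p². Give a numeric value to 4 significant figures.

p² φ = −ħ² d²φ/dx²; ⟨p²⟩ = −ħ² ∫ φ*·φ'' dx / ∫|φ|² dx.
d/dx sin(nπx/a) = (nπ/a)·cos(nπx/a) and d²/dx² sin(nπx/a) = −(nπ/a)²·sin(nπx/a); on 0 ≤ x ≤ a, ∫sin²(nπx/a) dx = a/2 and ∫sin(nπx/a)·cos(nπx/a) dx = 0.
State is unnormalized: ∫|φ|² dx = 3.7250, and ∫φ*·(−ħ² φ'') dx = 10.598, so ⟨p²⟩ = 10.598 / 3.7250.
⟨p²⟩ = 2.8452.

2.845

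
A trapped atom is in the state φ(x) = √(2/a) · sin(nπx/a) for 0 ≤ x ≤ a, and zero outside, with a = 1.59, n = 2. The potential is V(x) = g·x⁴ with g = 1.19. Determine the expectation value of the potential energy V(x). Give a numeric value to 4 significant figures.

1.336

⟨V⟩ = ∫ V(x)·|φ|² dx.
With sin²θ = (1 − cos2θ)/2 on 0 ≤ x ≤ a: ∫sin²(nπx/a) dx = a/2, ∫x·sin²(nπx/a) dx = a²/4, ∫x²·sin²(nπx/a) dx = a³·(1/6 − 1/(4n²π²)); higher powers xᵏ the same way, integrating xᵏ·cos(2nπx/a) by parts.
⟨V⟩ = 1.3358.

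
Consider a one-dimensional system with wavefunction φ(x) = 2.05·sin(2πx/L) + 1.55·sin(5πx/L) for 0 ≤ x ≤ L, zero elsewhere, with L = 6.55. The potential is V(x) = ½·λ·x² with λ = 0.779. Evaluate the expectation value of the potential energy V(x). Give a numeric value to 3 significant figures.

⟨V⟩ = ∫ V(x)·|φ|² dx / ∫|φ|² dx.
On 0 ≤ x ≤ L (j ≠ l): ∫sin²(jπx/L) dx = L/2, ∫sin(jπx/L)·sin(lπx/L) dx = 0; diagonal moments ∫x·sin²(jπx/L) dx = L²/4, ∫x²·sin²(jπx/L) dx = L³·(1/6 − 1/(4j²π²)); cross terms ∫x·sin(jπx/L)·sin(lπx/L) dx = 0 for j + l even and −4jlL²/(π²(j² − l²)²) for j + l odd, ∫x²·sin(jπx/L)·sin(lπx/L) dx = (−1)^(j+l)·4jlL³/(π²(j² − l²)²); higher powers the same way via product-to-sum and parts.
State is unnormalized: ∫|φ|² dx = 21.631, and ∫φ*·V(x)·φ dx = 110.92, so ⟨V⟩ = 110.92 / 21.631.
⟨V⟩ = 5.1277.

5.13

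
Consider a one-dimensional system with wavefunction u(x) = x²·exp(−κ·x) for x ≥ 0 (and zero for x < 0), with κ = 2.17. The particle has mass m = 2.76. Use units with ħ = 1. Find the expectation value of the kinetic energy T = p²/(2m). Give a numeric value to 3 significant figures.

0.284

T = −(ħ²/2m) d²/dx², so ⟨T⟩ = −(ħ²/2m) ∫ u*·u'' dx / ∫|u|² dx; with m = 2.76.
Differentiate x²·exp(−κ·x) with the product rule; every integrand then reduces to terms xʲ·e^(−2κx) on [0, ∞), with ∫₀^∞ xʲ·e^(−2κx) dx = j!/(2κ)^(j+1).
State is unnormalized: ∫|u|² dx = 0.015587, and ∫u*·(−ħ²/2m · u'') dx = 0.0044322, so ⟨T⟩ = 0.0044322 / 0.015587.
⟨T⟩ = 0.28435.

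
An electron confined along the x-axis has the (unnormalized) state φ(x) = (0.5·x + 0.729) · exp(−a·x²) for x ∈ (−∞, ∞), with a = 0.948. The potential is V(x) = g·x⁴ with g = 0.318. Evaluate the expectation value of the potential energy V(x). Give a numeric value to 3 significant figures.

⟨V⟩ = ∫ V(x)·|φ|² dx / ∫|φ|² dx.
Expand each integrand as polynomial × e^(−2ax²) and use ∫x^(2j)·e^(−2ax²) dx = (2j−1)!!/(4a)^j · √(π/(2a)), odd powers → 0; here √(π/(2a)) = 1.2872.
State is unnormalized: ∫|φ|² dx = 0.76895, and ∫φ*·V(x)·φ dx = 0.073538, so ⟨V⟩ = 0.073538 / 0.76895.
⟨V⟩ = 0.095634.

0.0956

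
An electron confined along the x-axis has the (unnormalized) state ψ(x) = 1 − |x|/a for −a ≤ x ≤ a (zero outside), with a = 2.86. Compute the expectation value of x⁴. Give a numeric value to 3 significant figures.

⟨x⁴⟩ = ∫ x⁴·|ψ|² dx / ∫|ψ|² dx (integrals over the domain).
ψ is even, so ∫ over [−a, a] = 2∫₀ᵃ with ψ = 1 − x/a there: ∫₀ᵃ (1 − x/a)² dx = a/3, ∫₀ᵃ x²(1 − x/a)² dx = a³/30, ∫₀ᵃ x⁴(1 − x/a)² dx = a⁵/105.
State is unnormalized: ∫|ψ|² dx = 1.9067, and ∫ψ*·x⁴·ψ dx = 3.6448, so ⟨x⁴⟩ = 3.6448 / 1.9067.
⟨x⁴⟩ = 1.9116.

1.91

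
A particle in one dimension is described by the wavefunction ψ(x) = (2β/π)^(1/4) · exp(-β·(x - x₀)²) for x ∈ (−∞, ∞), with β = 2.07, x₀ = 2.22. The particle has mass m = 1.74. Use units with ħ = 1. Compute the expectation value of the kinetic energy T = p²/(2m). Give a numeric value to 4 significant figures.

T = −(ħ²/2m) d²/dx², so ⟨T⟩ = −(ħ²/2m) ∫ ψ*·ψ'' dx; with m = 1.74.
Gaussian moments (u = x − x₀): ∫u^(2j)·e^(−2βu²) du = (2j−1)!!/(4β)^j · √(π/(2β)), odd powers integrate to 0; here √(π/(2β)) = 0.87111. Derivatives: d/dx e^(−βu²) = −2βu·e^(−βu²), d²/dx² e^(−βu²) = (4β²u² − 2β)·e^(−βu²).
⟨T⟩ = 0.59483.

0.5948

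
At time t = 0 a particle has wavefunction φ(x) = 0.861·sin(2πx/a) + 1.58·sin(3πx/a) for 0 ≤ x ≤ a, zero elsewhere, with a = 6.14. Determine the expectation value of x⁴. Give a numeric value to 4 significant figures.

93.30

⟨x⁴⟩ = ∫ x⁴·|φ|² dx / ∫|φ|² dx (integrals over the domain).
On 0 ≤ x ≤ a (j ≠ l): ∫sin²(jπx/a) dx = a/2, ∫sin(jπx/a)·sin(lπx/a) dx = 0; diagonal moments ∫x·sin²(jπx/a) dx = a²/4, ∫x²·sin²(jπx/a) dx = a³·(1/6 − 1/(4j²π²)); cross terms ∫x·sin(jπx/a)·sin(lπx/a) dx = 0 for j + l even and −4jla²/(π²(j² − l²)²) for j + l odd, ∫x²·sin(jπx/a)·sin(lπx/a) dx = (−1)^(j+l)·4jla³/(π²(j² − l²)²); higher powers the same way via product-to-sum and parts.
State is unnormalized: ∫|φ|² dx = 9.9398, and ∫φ*·x⁴·φ dx = 927.43, so ⟨x⁴⟩ = 927.43 / 9.9398.
⟨x⁴⟩ = 93.304.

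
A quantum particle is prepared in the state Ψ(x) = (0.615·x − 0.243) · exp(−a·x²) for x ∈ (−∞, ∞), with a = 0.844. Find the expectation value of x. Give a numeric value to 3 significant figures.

-0.517

⟨x⟩ = ∫ x·|Ψ|² dx / ∫|Ψ|² dx (integrals over the domain).
Expand each integrand as polynomial × e^(−2ax²) and use ∫x^(2j)·e^(−2ax²) dx = (2j−1)!!/(4a)^j · √(π/(2a)), odd powers → 0; here √(π/(2a)) = 1.3642.
State is unnormalized: ∫|Ψ|² dx = 0.23340, and ∫Ψ*·x·Ψ dx = -0.12078, so ⟨x⟩ = -0.12078 / 0.23340.
⟨x⟩ = -0.51749.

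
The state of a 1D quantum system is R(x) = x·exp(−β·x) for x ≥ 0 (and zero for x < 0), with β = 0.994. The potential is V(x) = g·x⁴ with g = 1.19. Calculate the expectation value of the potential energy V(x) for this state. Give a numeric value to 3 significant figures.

⟨V⟩ = ∫ V(x)·|R|² dx / ∫|R|² dx.
Every integrand reduces to terms xʲ·e^(−2βx) on [0, ∞); use ∫₀^∞ xʲ·e^(−2βx) dx = j!/(2β)^(j+1).
State is unnormalized: ∫|R|² dx = 0.25455, and ∫R*·V(x)·R dx = 6.9818, so ⟨V⟩ = 6.9818 / 0.25455.
⟨V⟩ = 27.427.

27.4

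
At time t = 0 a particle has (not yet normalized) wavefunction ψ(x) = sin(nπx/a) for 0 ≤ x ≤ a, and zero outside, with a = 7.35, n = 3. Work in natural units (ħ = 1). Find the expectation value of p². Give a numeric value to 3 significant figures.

1.64

p² ψ = −ħ² d²ψ/dx²; ⟨p²⟩ = −ħ² ∫ ψ*·ψ'' dx / ∫|ψ|² dx.
d/dx sin(nπx/a) = (nπ/a)·cos(nπx/a) and d²/dx² sin(nπx/a) = −(nπ/a)²·sin(nπx/a); on 0 ≤ x ≤ a, ∫sin²(nπx/a) dx = a/2 and ∫sin(nπx/a)·cos(nπx/a) dx = 0.
State is unnormalized: ∫|ψ|² dx = 3.6750, and ∫ψ*·(−ħ² ψ'') dx = 6.0426, so ⟨p²⟩ = 6.0426 / 3.6750.
⟨p²⟩ = 1.6442.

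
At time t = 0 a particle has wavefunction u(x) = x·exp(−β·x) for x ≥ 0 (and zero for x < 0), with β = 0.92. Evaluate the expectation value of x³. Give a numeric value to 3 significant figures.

⟨x³⟩ = ∫ x³·|u|² dx / ∫|u|² dx (integrals over the domain).
Every integrand reduces to terms xʲ·e^(−2βx) on [0, ∞); use ∫₀^∞ xʲ·e^(−2βx) dx = j!/(2β)^(j+1).
State is unnormalized: ∫|u|² dx = 0.32105, and ∫u*·x³·u dx = 3.0922, so ⟨x³⟩ = 3.0922 / 0.32105.
⟨x³⟩ = 9.6316.

9.63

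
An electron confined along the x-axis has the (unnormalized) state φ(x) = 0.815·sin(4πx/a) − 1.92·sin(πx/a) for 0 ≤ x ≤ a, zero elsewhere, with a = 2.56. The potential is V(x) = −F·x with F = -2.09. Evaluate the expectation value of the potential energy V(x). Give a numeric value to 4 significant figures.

⟨V⟩ = ∫ V(x)·|φ|² dx / ∫|φ|² dx.
On 0 ≤ x ≤ a (j ≠ l): ∫sin²(jπx/a) dx = a/2, ∫sin(jπx/a)·sin(lπx/a) dx = 0; diagonal moments ∫x·sin²(jπx/a) dx = a²/4, ∫x²·sin²(jπx/a) dx = a³·(1/6 − 1/(4j²π²)); cross terms ∫x·sin(jπx/a)·sin(lπx/a) dx = 0 for j + l even and −4jla²/(π²(j² − l²)²) for j + l odd, ∫x²·sin(jπx/a)·sin(lπx/a) dx = (−1)^(j+l)·4jla³/(π²(j² − l²)²); higher powers the same way via product-to-sum and parts.
State is unnormalized: ∫|φ|² dx = 5.5688, and ∫φ*·V(x)·φ dx = 15.207, so ⟨V⟩ = 15.207 / 5.5688.
⟨V⟩ = 2.7307.

2.731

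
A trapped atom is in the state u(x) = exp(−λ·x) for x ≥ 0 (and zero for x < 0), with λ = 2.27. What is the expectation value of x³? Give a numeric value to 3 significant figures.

⟨x³⟩ = ∫ x³·|u|² dx / ∫|u|² dx (integrals over the domain).
Every integrand reduces to terms xʲ·e^(−2λx) on [0, ∞); use ∫₀^∞ xʲ·e^(−2λx) dx = j!/(2λ)^(j+1).
State is unnormalized: ∫|u|² dx = 0.22026, and ∫u*·x³·u dx = 0.014123, so ⟨x³⟩ = 0.014123 / 0.22026.
⟨x³⟩ = 0.064119.

0.0641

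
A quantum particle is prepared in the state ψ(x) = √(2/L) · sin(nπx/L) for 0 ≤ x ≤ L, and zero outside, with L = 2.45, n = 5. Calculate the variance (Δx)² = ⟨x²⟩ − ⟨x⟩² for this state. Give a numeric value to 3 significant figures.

0.488

Compute ⟨x⟩ and ⟨x²⟩ separately, then (Δx)² = ⟨x²⟩ − ⟨x⟩².
With sin²θ = (1 − cos2θ)/2 on 0 ≤ x ≤ L: ∫sin²(nπx/L) dx = L/2, ∫x·sin²(nπx/L) dx = L²/4, ∫x²·sin²(nπx/L) dx = L³·(1/6 − 1/(4n²π²)); higher powers xᵏ the same way, integrating xᵏ·cos(2nπx/L) by parts.
⟨x⟩ = 1.2250 and ⟨x²⟩ = 1.9887.
(Δx)² = 1.9887 − (1.2250)² = 0.48804.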